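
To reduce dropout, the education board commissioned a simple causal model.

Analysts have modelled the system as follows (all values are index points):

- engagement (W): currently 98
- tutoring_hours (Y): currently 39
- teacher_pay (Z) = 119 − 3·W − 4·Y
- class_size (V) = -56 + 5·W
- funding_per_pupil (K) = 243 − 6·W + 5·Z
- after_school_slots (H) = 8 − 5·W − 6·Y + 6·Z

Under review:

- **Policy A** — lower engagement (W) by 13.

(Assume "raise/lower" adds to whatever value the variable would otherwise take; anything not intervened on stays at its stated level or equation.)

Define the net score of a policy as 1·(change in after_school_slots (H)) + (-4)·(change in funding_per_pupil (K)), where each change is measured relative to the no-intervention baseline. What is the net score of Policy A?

-793

Baseline:
  W = 98
  Y = 39
  Z = 119 − 3·98 − 4·39 = -331
  K = 243 − 6·98 + 5·(-331) = -2000
  H = 8 − 5·98 − 6·39 + 6·(-331) = -2702
Policy A (W − 13):
  W = 98 − 13 = 85
  Y = 39
  Z = 119 − 3·85 − 4·39 = -292
  K = 243 − 6·85 + 5·(-292) = -1727
  H = 8 − 5·85 − 6·39 + 6·(-292) = -2403
ΔH = -2403 − (-2702) = 299; ΔK = -1727 − (-2000) = 273
Score = 1·299 + (-4)·273 = -793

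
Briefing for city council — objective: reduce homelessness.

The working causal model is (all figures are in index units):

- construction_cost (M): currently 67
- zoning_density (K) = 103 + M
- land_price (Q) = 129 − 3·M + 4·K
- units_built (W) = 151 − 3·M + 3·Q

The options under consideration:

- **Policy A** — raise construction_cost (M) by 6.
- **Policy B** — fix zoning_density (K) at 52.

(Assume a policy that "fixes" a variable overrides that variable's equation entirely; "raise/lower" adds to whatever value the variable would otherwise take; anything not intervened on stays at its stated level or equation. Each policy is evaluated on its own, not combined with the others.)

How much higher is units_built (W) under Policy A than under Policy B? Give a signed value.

1416

Policy A (M + 6):
  M = 67 + 6 = 73
  K = 103 + 73 = 176
  Q = 129 − 3·73 + 4·176 = 614
  W = 151 − 3·73 + 3·614 = 1774
Policy B (K := 52):
  M = 67
  K = 52
  Q = 129 − 3·67 + 4·52 = 136
  W = 151 − 3·67 + 3·136 = 358
W: 1774 − 358 = 1416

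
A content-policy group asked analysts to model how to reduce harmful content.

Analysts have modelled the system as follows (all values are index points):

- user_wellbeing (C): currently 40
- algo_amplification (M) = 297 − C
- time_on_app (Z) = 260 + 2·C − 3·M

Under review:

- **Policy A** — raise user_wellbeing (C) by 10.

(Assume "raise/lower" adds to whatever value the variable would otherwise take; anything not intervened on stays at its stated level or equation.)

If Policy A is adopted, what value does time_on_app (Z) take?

Policy A (C + 10):
  C = 40 + 10 = 50
  M = 297 − 50 = 247
  Z = 260 + 2·50 − 3·247 = -381

-381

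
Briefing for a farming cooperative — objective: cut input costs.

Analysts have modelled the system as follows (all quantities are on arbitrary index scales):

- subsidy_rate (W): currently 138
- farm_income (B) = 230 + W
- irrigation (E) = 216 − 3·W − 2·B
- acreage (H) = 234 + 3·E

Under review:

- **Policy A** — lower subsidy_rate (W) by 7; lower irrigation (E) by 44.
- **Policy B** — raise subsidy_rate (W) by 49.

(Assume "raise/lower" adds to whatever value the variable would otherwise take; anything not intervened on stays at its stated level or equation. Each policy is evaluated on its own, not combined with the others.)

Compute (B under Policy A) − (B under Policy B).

-56

Policy A (W − 7, E − 44):
  W = 138 − 7 = 131
  B = 230 + 131 = 361
Policy B (W + 49):
  W = 138 + 49 = 187
  B = 230 + 187 = 417
B: 361 − 417 = -56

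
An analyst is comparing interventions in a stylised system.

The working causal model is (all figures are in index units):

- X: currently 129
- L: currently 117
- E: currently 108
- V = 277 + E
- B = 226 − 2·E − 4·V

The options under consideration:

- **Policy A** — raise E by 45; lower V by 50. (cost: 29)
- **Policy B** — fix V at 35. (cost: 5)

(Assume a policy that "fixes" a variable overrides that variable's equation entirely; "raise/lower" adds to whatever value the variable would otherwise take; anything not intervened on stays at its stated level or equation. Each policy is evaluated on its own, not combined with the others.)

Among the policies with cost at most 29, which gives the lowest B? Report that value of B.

-1600

Policy A (E + 45, V − 50):
  E = 108 + 45 = 153
  V = 277 + 153 (−50 from intervention) = 380
  B = 226 − 2·153 − 4·380 = -1600
Policy B (V := 35):
  E = 108
  V = 35
  B = 226 − 2·108 − 4·35 = -130
Comparing — Policy A: B=-1600, Policy B: B=-130. Lowest is -1600 (Policy A).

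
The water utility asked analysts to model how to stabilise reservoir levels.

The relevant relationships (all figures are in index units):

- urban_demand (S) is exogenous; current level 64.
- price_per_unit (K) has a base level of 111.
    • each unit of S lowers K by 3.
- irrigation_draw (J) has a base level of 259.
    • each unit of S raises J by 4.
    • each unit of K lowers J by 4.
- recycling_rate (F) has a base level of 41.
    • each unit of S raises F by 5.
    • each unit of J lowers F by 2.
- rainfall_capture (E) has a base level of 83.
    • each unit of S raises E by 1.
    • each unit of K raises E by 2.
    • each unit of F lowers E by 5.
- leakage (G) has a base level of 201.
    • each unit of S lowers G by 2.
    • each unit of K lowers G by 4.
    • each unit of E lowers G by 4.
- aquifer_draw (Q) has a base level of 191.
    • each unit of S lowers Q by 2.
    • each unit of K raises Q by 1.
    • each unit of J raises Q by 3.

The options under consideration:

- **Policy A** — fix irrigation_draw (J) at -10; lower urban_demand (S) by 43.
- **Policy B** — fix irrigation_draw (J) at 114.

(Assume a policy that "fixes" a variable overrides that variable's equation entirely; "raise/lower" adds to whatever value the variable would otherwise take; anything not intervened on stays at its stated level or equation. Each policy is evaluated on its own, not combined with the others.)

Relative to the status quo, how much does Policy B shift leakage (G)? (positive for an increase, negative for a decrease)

Baseline:
  S = 64
  K = 111 − 3·64 = -81
  J = 259 + 4·64 − 4·(-81) = 839
  F = 41 + 5·64 − 2·839 = -1317
  E = 83 + 64 + 2·(-81) − 5·(-1317) = 6570
  G = 201 − 2·64 − 4·(-81) − 4·6570 = -25883
Policy B (J := 114):
  S = 64
  K = 111 − 3·64 = -81
  J = 114
  F = 41 + 5·64 − 2·114 = 133
  E = 83 + 64 + 2·(-81) − 5·133 = -680
  G = 201 − 2·64 − 4·(-81) − 4·(-680) = 3117
Change in G: 3117 − (-25883) = 29000

29000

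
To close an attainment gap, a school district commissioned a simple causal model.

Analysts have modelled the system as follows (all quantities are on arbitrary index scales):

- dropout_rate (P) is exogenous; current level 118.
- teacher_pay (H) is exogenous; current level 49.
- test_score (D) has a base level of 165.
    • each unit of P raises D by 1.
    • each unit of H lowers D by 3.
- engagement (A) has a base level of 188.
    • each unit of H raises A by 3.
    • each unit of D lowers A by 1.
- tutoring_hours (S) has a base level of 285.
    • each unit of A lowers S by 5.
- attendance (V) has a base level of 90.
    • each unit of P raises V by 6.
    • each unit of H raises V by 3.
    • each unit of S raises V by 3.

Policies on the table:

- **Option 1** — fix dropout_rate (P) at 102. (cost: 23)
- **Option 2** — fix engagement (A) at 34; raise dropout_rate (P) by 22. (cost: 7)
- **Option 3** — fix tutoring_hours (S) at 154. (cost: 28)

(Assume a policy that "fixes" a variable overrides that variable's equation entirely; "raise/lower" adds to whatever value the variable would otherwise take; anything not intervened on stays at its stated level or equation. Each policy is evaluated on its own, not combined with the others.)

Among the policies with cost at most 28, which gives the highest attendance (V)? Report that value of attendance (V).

1422

Option 1 (P := 102):
  P = 102
  H = 49
  D = 165 + 102 − 3·49 = 120
  A = 188 + 3·49 − 120 = 215
  S = 285 − 5·215 = -790
  V = 90 + 6·102 + 3·49 + 3·(-790) = -1521
Option 2 (A := 34, P + 22):
  P = 118 + 22 = 140
  H = 49
  D = 165 + 140 − 3·49 = 158
  A = 34
  S = 285 − 5·34 = 115
  V = 90 + 6·140 + 3·49 + 3·115 = 1422
Option 3 (S := 154):
  P = 118
  H = 49
  D = 165 + 118 − 3·49 = 136
  A = 188 + 3·49 − 136 = 199
  S = 154
  V = 90 + 6·118 + 3·49 + 3·154 = 1407
Comparing — Option 1: V=-1521, Option 2: V=1422, Option 3: V=1407. Highest is 1422 (Option 2).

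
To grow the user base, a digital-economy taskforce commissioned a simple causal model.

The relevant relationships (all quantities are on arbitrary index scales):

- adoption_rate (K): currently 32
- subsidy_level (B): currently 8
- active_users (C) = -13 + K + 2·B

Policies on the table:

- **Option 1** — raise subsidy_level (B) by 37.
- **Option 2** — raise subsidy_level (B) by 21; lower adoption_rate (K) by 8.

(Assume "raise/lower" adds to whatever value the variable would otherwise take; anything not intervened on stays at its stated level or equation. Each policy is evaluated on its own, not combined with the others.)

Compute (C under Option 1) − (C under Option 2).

40

Option 1 (B + 37):
  K = 32
  B = 8 + 37 = 45
  C = -13 + 32 + 2·45 = 109
Option 2 (B + 21, K − 8):
  K = 32 − 8 = 24
  B = 8 + 21 = 29
  C = -13 + 24 + 2·29 = 69
C: 109 − 69 = 40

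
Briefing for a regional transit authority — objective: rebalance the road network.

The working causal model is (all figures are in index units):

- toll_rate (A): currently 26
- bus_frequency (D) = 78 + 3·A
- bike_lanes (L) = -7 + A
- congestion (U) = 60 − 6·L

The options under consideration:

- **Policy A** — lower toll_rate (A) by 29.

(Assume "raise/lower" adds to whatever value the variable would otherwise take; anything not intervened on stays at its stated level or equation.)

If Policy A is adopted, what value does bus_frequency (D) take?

69

Policy A (A − 29):
  A = 26 − 29 = -3
  D = 78 + 3·(-3) = 69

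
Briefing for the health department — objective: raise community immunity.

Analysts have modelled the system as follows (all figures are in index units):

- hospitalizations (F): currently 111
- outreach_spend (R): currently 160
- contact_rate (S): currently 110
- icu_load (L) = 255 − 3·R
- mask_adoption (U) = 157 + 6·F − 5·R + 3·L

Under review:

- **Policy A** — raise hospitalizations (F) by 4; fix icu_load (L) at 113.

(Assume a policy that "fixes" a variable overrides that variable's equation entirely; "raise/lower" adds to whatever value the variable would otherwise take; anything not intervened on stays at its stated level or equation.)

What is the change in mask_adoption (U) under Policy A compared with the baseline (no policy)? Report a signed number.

Baseline:
  F = 111
  R = 160
  L = 255 − 3·160 = -225
  U = 157 + 6·111 − 5·160 + 3·(-225) = -652
Policy A (F + 4, L := 113):
  F = 111 + 4 = 115
  R = 160
  L = 113
  U = 157 + 6·115 − 5·160 + 3·113 = 386
Change in U: 386 − (-652) = 1038

1038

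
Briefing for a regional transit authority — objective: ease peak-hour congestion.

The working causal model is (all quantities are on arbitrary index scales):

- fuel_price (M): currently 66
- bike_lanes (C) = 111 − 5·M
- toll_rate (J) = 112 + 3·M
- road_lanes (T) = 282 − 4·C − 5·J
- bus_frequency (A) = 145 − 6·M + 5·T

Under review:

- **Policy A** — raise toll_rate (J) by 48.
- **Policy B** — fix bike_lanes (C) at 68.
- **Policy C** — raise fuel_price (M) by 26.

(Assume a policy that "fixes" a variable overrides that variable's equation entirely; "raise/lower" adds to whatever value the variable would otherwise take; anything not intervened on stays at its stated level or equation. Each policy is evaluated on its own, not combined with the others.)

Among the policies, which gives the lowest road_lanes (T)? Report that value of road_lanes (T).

Policy A (J + 48):
  M = 66
  C = 111 − 5·66 = -219
  J = 112 + 3·66 (+48 from intervention) = 358
  T = 282 − 4·(-219) − 5·358 = -632
Policy B (C := 68):
  M = 66
  C = 68
  J = 112 + 3·66 = 310
  T = 282 − 4·68 − 5·310 = -1540
Policy C (M + 26):
  M = 66 + 26 = 92
  C = 111 − 5·92 = -349
  J = 112 + 3·92 = 388
  T = 282 − 4·(-349) − 5·388 = -262
Comparing — Policy A: T=-632, Policy B: T=-1540, Policy C: T=-262. Lowest is -1540 (Policy B).

-1540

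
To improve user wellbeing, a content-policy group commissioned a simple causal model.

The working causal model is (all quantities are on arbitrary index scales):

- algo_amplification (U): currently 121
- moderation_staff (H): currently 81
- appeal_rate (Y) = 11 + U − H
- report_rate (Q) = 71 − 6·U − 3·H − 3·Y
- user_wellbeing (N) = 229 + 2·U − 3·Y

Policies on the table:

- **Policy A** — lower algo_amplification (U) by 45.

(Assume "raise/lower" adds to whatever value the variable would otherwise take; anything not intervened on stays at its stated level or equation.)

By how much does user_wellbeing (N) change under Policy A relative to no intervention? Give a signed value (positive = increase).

45

Baseline:
  U = 121
  H = 81
  Y = 11 + 121 − 81 = 51
  N = 229 + 2·121 − 3·51 = 318
Policy A (U − 45):
  U = 121 − 45 = 76
  H = 81
  Y = 11 + 76 − 81 = 6
  N = 229 + 2·76 − 3·6 = 363
Change in N: 363 − 318 = 45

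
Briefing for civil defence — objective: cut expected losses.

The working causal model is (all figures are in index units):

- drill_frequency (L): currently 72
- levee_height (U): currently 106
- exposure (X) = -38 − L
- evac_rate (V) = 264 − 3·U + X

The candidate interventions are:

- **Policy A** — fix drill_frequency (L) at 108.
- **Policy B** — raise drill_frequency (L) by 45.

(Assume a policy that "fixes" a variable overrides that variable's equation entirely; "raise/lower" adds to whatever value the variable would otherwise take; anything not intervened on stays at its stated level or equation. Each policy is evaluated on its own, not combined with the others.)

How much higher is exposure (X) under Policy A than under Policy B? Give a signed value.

9

Policy A (L := 108):
  L = 108
  X = -38 − 108 = -146
Policy B (L + 45):
  L = 72 + 45 = 117
  X = -38 − 117 = -155
X: -146 − (-155) = 9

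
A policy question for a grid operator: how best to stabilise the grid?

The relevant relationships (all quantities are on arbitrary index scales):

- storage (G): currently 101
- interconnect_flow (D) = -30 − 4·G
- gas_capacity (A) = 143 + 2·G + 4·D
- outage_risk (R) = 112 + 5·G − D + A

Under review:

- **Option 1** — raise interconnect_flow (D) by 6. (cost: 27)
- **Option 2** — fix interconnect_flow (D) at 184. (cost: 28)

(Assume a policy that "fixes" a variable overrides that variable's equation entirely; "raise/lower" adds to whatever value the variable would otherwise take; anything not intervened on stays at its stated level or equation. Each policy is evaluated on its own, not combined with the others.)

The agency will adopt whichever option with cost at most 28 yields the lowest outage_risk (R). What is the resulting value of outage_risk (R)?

-322

Option 1 (D + 6):
  G = 101
  D = -30 − 4·101 (+6 from intervention) = -428
  A = 143 + 2·101 + 4·(-428) = -1367
  R = 112 + 5·101 − (-428) + (-1367) = -322
Option 2 (D := 184):
  G = 101
  D = 184
  A = 143 + 2·101 + 4·184 = 1081
  R = 112 + 5·101 − 184 + 1081 = 1514
Comparing — Option 1: R=-322, Option 2: R=1514. Lowest is -322 (Option 1).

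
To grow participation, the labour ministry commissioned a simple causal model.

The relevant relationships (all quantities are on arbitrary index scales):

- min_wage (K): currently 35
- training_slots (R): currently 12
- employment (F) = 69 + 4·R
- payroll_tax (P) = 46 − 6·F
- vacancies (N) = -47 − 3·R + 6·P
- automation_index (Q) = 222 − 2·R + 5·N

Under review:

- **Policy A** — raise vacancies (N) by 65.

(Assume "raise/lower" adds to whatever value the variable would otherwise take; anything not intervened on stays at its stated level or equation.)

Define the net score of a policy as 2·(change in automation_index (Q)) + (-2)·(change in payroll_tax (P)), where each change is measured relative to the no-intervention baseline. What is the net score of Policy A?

650

Baseline:
  R = 12
  F = 69 + 4·12 = 117
  P = 46 − 6·117 = -656
  N = -47 − 3·12 + 6·(-656) = -4019
  Q = 222 − 2·12 + 5·(-4019) = -19897
Policy A (N + 65):
  R = 12
  F = 69 + 4·12 = 117
  P = 46 − 6·117 = -656
  N = -47 − 3·12 + 6·(-656) (+65 from intervention) = -3954
  Q = 222 − 2·12 + 5·(-3954) = -19572
ΔQ = -19572 − (-19897) = 325; ΔP = -656 − (-656) = 0
Score = 2·325 + (-2)·0 = 650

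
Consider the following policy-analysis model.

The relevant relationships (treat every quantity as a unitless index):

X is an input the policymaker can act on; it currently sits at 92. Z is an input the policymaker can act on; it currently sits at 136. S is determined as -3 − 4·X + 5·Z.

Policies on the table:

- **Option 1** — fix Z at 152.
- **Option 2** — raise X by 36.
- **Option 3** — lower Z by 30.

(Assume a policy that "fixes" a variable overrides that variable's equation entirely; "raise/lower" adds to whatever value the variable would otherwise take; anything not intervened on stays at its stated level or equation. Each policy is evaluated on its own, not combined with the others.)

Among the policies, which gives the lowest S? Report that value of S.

Option 1 (Z := 152):
  X = 92
  Z = 152
  S = -3 − 4·92 + 5·152 = 389
Option 2 (X + 36):
  X = 92 + 36 = 128
  Z = 136
  S = -3 − 4·128 + 5·136 = 165
Option 3 (Z − 30):
  X = 92
  Z = 136 − 30 = 106
  S = -3 − 4·92 + 5·106 = 159
Comparing — Option 1: S=389, Option 2: S=165, Option 3: S=159. Lowest is 159 (Option 3).

159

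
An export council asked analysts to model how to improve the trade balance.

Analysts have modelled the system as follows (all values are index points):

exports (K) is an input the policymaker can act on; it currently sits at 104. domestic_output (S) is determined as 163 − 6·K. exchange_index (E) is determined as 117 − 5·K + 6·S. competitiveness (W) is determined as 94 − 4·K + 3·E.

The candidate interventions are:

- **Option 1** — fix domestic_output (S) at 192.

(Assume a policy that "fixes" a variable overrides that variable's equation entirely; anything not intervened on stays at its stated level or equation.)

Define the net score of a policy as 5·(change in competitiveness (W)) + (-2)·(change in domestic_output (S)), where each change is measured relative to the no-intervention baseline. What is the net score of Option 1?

57464

Baseline:
  K = 104
  S = 163 − 6·104 = -461
  E = 117 − 5·104 + 6·(-461) = -3169
  W = 94 − 4·104 + 3·(-3169) = -9829
Option 1 (S := 192):
  K = 104
  S = 192
  E = 117 − 5·104 + 6·192 = 749
  W = 94 − 4·104 + 3·749 = 1925
ΔW = 1925 − (-9829) = 11754; ΔS = 192 − (-461) = 653
Score = 5·11754 + (-2)·653 = 57464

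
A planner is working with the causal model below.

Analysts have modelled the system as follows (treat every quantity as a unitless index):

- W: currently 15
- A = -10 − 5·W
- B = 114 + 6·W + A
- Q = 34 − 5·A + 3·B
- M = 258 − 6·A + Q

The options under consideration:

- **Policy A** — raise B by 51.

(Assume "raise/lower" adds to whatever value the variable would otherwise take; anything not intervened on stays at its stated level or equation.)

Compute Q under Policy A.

Policy A (B + 51):
  W = 15
  A = -10 − 5·15 = -85
  B = 114 + 6·15 + (-85) (+51 from intervention) = 170
  Q = 34 − 5·(-85) + 3·170 = 969

969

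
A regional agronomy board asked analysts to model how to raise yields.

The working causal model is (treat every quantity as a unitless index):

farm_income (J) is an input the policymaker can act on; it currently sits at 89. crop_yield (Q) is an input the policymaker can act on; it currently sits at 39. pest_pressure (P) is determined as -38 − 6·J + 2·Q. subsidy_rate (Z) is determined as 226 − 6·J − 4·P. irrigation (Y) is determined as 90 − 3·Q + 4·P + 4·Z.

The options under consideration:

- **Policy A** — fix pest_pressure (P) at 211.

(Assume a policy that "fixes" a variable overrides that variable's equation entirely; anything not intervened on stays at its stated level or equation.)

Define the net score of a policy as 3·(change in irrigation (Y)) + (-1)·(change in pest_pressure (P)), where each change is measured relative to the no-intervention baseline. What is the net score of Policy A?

-26085

Baseline:
  J = 89
  Q = 39
  P = -38 − 6·89 + 2·39 = -494
  Z = 226 − 6·89 − 4·(-494) = 1668
  Y = 90 − 3·39 + 4·(-494) + 4·1668 = 4669
Policy A (P := 211):
  J = 89
  Q = 39
  P = 211
  Z = 226 − 6·89 − 4·211 = -1152
  Y = 90 − 3·39 + 4·211 + 4·(-1152) = -3791
ΔY = -3791 − 4669 = -8460; ΔP = 211 − (-494) = 705
Score = 3·(-8460) + (-1)·705 = -26085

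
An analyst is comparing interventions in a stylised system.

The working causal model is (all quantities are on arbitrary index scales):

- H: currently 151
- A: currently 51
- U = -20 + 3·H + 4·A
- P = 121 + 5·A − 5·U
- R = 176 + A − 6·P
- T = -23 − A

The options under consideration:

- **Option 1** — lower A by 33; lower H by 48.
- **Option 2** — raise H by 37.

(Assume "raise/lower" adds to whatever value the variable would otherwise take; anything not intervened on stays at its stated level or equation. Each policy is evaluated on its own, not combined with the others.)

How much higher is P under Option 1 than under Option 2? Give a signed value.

1770

Option 1 (A − 33, H − 48):
  H = 151 − 48 = 103
  A = 51 − 33 = 18
  U = -20 + 3·103 + 4·18 = 361
  P = 121 + 5·18 − 5·361 = -1594
Option 2 (H + 37):
  H = 151 + 37 = 188
  A = 51
  U = -20 + 3·188 + 4·51 = 748
  P = 121 + 5·51 − 5·748 = -3364
P: -1594 − (-3364) = 1770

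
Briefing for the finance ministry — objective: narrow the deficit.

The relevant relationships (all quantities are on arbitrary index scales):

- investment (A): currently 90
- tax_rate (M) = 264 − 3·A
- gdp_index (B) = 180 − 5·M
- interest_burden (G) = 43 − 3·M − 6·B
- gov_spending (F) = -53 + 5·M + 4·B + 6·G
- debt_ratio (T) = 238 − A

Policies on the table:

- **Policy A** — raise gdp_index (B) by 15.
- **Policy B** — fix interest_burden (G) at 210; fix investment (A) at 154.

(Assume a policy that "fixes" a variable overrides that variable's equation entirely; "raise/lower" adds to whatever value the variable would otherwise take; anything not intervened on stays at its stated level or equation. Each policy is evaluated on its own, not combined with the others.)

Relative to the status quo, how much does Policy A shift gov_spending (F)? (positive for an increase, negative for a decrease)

Baseline:
  A = 90
  M = 264 − 3·90 = -6
  B = 180 − 5·(-6) = 210
  G = 43 − 3·(-6) − 6·210 = -1199
  F = -53 + 5·(-6) + 4·210 + 6·(-1199) = -6437
Policy A (B + 15):
  A = 90
  M = 264 − 3·90 = -6
  B = 180 − 5·(-6) (+15 from intervention) = 225
  G = 43 − 3·(-6) − 6·225 = -1289
  F = -53 + 5·(-6) + 4·225 + 6·(-1289) = -6917
Change in F: -6917 − (-6437) = -480

-480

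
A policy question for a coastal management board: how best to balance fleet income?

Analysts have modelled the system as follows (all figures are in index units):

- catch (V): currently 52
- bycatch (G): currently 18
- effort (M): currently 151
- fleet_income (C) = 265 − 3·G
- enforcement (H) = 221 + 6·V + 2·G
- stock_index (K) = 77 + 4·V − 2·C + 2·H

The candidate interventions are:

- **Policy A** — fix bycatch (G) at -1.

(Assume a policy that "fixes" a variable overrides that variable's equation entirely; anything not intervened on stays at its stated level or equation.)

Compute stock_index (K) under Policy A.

811

Policy A (G := -1):
  V = 52
  G = -1
  C = 265 − 3·(-1) = 268
  H = 221 + 6·52 + 2·(-1) = 531
  K = 77 + 4·52 − 2·268 + 2·531 = 811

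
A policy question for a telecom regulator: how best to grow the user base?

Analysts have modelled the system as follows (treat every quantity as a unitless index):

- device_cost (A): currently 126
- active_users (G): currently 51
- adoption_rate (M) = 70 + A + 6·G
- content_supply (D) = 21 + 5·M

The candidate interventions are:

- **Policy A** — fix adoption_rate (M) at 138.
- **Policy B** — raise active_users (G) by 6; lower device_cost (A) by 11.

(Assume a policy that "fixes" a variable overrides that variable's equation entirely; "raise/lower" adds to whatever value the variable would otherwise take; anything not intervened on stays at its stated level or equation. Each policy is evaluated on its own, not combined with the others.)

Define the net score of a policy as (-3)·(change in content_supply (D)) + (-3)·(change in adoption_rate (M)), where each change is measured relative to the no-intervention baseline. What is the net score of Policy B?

Baseline:
  A = 126
  G = 51
  M = 70 + 126 + 6·51 = 502
  D = 21 + 5·502 = 2531
Policy B (G + 6, A − 11):
  A = 126 − 11 = 115
  G = 51 + 6 = 57
  M = 70 + 115 + 6·57 = 527
  D = 21 + 5·527 = 2656
ΔD = 2656 − 2531 = 125; ΔM = 527 − 502 = 25
Score = (-3)·125 + (-3)·25 = -450

-450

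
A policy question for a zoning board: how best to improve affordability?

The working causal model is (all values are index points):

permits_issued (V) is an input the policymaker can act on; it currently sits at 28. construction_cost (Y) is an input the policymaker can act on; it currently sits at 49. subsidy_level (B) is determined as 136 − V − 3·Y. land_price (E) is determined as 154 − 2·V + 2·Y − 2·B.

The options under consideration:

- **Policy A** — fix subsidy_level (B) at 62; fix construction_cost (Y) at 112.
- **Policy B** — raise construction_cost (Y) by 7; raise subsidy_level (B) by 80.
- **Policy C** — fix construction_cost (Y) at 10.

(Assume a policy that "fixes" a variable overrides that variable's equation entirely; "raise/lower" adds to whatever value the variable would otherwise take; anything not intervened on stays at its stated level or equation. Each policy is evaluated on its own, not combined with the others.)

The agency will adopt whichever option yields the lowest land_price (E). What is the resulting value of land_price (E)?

Policy A (B := 62, Y := 112):
  V = 28
  Y = 112
  B = 62
  E = 154 − 2·28 + 2·112 − 2·62 = 198
Policy B (Y + 7, B + 80):
  V = 28
  Y = 49 + 7 = 56
  B = 136 − 28 − 3·56 (+80 from intervention) = 20
  E = 154 − 2·28 + 2·56 − 2·20 = 170
Policy C (Y := 10):
  V = 28
  Y = 10
  B = 136 − 28 − 3·10 = 78
  E = 154 − 2·28 + 2·10 − 2·78 = -38
Comparing — Policy A: E=198, Policy B: E=170, Policy C: E=-38. Lowest is -38 (Policy C).

-38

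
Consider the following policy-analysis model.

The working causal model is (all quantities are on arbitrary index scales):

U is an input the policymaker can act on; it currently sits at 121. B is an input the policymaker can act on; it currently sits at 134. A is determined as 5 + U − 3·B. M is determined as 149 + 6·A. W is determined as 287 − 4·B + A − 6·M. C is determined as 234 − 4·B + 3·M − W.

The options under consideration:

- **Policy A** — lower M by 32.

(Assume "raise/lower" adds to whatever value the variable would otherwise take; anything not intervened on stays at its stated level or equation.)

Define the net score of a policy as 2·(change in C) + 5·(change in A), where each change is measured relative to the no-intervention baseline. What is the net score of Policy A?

Baseline:
  U = 121
  B = 134
  A = 5 + 121 − 3·134 = -276
  M = 149 + 6·(-276) = -1507
  W = 287 − 4·134 + (-276) − 6·(-1507) = 8517
  C = 234 − 4·134 + 3·(-1507) − 8517 = -13340
Policy A (M − 32):
  U = 121
  B = 134
  A = 5 + 121 − 3·134 = -276
  M = 149 + 6·(-276) (−32 from intervention) = -1539
  W = 287 − 4·134 + (-276) − 6·(-1539) = 8709
  C = 234 − 4·134 + 3·(-1539) − 8709 = -13628
ΔC = -13628 − (-13340) = -288; ΔA = -276 − (-276) = 0
Score = 2·(-288) + 5·0 = -576

-576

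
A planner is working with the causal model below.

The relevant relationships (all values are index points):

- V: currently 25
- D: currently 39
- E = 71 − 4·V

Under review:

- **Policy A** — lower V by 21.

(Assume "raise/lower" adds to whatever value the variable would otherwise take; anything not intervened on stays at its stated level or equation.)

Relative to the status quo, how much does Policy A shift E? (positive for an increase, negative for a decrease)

Baseline:
  V = 25
  E = 71 − 4·25 = -29
Policy A (V − 21):
  V = 25 − 21 = 4
  E = 71 − 4·4 = 55
Change in E: 55 − (-29) = 84

84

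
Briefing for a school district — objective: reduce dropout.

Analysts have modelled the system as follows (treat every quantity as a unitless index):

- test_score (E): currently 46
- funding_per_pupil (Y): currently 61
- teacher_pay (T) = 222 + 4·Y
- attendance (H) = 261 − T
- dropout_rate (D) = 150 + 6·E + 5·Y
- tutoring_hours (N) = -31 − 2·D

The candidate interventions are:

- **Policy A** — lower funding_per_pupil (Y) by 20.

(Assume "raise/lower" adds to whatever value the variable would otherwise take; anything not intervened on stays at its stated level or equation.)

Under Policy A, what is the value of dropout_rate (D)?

631

Policy A (Y − 20):
  E = 46
  Y = 61 − 20 = 41
  D = 150 + 6·46 + 5·41 = 631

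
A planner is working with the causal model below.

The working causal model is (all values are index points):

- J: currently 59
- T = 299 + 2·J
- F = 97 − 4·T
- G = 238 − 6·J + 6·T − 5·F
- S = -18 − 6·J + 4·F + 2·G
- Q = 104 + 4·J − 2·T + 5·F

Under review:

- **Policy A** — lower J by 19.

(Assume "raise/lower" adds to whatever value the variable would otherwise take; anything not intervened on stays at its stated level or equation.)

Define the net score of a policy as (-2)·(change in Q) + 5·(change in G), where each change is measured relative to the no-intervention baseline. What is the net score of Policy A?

-5890

Baseline:
  J = 59
  T = 299 + 2·59 = 417
  F = 97 − 4·417 = -1571
  G = 238 − 6·59 + 6·417 − 5·(-1571) = 10241
  Q = 104 + 4·59 − 2·417 + 5·(-1571) = -8349
Policy A (J − 19):
  J = 59 − 19 = 40
  T = 299 + 2·40 = 379
  F = 97 − 4·379 = -1419
  G = 238 − 6·40 + 6·379 − 5·(-1419) = 9367
  Q = 104 + 4·40 − 2·379 + 5·(-1419) = -7589
ΔQ = -7589 − (-8349) = 760; ΔG = 9367 − 10241 = -874
Score = (-2)·760 + 5·(-874) = -5890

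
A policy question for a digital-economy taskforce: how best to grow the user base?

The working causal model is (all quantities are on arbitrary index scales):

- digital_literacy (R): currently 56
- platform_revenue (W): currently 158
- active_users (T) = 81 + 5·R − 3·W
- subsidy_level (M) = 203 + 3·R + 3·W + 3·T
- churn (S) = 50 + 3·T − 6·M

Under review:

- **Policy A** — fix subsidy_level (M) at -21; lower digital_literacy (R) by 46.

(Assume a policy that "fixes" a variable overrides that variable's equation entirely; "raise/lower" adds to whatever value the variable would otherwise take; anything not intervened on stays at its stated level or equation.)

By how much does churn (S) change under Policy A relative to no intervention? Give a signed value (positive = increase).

2472

Baseline:
  R = 56
  W = 158
  T = 81 + 5·56 − 3·158 = -113
  M = 203 + 3·56 + 3·158 + 3·(-113) = 506
  S = 50 + 3·(-113) − 6·506 = -3325
Policy A (M := -21, R − 46):
  R = 56 − 46 = 10
  W = 158
  T = 81 + 5·10 − 3·158 = -343
  M = -21
  S = 50 + 3·(-343) − 6·(-21) = -853
Change in S: -853 − (-3325) = 2472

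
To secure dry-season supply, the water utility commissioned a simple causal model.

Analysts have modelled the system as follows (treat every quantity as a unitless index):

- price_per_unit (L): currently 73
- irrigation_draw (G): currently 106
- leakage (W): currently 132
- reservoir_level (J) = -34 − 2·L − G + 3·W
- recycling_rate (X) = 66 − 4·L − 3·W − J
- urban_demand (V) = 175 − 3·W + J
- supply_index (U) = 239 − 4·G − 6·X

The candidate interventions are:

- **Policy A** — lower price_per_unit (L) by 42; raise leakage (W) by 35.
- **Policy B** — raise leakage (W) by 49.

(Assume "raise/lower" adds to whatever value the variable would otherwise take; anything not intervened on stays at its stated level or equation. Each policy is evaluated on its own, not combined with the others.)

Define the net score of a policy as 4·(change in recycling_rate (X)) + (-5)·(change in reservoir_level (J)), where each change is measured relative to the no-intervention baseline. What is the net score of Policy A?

-1449

Baseline:
  L = 73
  G = 106
  W = 132
  J = -34 − 2·73 − 106 + 3·132 = 110
  X = 66 − 4·73 − 3·132 − 110 = -732
Policy A (L − 42, W + 35):
  L = 73 − 42 = 31
  G = 106
  W = 132 + 35 = 167
  J = -34 − 2·31 − 106 + 3·167 = 299
  X = 66 − 4·31 − 3·167 − 299 = -858
ΔX = -858 − (-732) = -126; ΔJ = 299 − 110 = 189
Score = 4·(-126) + (-5)·189 = -1449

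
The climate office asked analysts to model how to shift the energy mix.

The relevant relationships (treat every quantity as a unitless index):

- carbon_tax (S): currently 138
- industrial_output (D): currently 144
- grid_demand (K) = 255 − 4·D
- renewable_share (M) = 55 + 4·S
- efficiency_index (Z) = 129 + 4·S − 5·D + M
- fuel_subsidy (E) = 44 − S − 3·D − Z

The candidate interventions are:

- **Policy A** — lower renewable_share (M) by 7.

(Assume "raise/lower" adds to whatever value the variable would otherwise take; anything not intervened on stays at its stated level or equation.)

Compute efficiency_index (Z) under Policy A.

561

Policy A (M − 7):
  S = 138
  D = 144
  M = 55 + 4·138 (−7 from intervention) = 600
  Z = 129 + 4·138 − 5·144 + 600 = 561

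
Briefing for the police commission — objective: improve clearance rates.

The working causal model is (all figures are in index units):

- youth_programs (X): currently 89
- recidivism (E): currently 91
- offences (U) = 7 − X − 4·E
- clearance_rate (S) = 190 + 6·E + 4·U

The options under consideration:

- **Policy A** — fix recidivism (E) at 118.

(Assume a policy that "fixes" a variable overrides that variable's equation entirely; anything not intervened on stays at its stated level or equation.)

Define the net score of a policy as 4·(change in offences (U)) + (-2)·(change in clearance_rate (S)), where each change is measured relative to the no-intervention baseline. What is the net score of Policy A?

Baseline:
  X = 89
  E = 91
  U = 7 − 89 − 4·91 = -446
  S = 190 + 6·91 + 4·(-446) = -1048
Policy A (E := 118):
  X = 89
  E = 118
  U = 7 − 89 − 4·118 = -554
  S = 190 + 6·118 + 4·(-554) = -1318
ΔU = -554 − (-446) = -108; ΔS = -1318 − (-1048) = -270
Score = 4·(-108) + (-2)·(-270) = 108

108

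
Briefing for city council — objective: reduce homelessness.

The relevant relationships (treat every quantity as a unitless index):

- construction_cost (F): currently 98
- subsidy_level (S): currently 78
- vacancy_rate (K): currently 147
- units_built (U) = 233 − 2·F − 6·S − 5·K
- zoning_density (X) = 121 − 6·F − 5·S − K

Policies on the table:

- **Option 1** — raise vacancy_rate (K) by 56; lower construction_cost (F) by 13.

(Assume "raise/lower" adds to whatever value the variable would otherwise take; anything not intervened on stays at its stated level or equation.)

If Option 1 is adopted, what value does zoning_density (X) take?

Option 1 (K + 56, F − 13):
  F = 98 − 13 = 85
  S = 78
  K = 147 + 56 = 203
  X = 121 − 6·85 − 5·78 − 203 = -982

-982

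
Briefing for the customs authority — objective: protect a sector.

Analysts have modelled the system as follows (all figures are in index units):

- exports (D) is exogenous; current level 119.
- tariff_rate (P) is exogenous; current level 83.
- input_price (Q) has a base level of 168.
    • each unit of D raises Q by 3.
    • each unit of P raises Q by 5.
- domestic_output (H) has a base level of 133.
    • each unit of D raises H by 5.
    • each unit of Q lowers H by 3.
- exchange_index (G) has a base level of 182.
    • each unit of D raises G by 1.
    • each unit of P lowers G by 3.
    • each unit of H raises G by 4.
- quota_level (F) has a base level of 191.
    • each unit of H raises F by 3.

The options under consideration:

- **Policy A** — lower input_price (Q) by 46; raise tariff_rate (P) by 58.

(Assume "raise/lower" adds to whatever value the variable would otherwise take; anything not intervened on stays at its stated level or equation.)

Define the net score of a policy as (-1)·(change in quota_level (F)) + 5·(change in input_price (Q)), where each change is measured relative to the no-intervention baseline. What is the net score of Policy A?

Baseline:
  D = 119
  P = 83
  Q = 168 + 3·119 + 5·83 = 940
  H = 133 + 5·119 − 3·940 = -2092
  F = 191 + 3·(-2092) = -6085
Policy A (Q − 46, P + 58):
  D = 119
  P = 83 + 58 = 141
  Q = 168 + 3·119 + 5·141 (−46 from intervention) = 1184
  H = 133 + 5·119 − 3·1184 = -2824
  F = 191 + 3·(-2824) = -8281
ΔF = -8281 − (-6085) = -2196; ΔQ = 1184 − 940 = 244
Score = (-1)·(-2196) + 5·244 = 3416

3416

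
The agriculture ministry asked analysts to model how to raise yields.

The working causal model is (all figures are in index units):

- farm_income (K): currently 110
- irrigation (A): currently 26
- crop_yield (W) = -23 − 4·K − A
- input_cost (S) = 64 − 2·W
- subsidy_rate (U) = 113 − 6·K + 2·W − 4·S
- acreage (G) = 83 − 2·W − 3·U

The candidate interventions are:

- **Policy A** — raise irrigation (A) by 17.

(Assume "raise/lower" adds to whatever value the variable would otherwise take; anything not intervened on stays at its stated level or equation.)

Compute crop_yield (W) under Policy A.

-506

Policy A (A + 17):
  K = 110
  A = 26 + 17 = 43
  W = -23 − 4·110 − 43 = -506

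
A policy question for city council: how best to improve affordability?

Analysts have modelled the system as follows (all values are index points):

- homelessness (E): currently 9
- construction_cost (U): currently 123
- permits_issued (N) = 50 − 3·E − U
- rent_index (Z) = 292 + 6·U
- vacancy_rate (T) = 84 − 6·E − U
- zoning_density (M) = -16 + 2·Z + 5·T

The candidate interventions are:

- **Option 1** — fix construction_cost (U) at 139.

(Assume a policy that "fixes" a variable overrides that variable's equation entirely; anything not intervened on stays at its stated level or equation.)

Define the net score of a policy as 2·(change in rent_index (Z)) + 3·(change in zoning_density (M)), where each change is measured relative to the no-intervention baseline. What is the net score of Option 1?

528

Baseline:
  E = 9
  U = 123
  Z = 292 + 6·123 = 1030
  T = 84 − 6·9 − 123 = -93
  M = -16 + 2·1030 + 5·(-93) = 1579
Option 1 (U := 139):
  E = 9
  U = 139
  Z = 292 + 6·139 = 1126
  T = 84 − 6·9 − 139 = -109
  M = -16 + 2·1126 + 5·(-109) = 1691
ΔZ = 1126 − 1030 = 96; ΔM = 1691 − 1579 = 112
Score = 2·96 + 3·112 = 528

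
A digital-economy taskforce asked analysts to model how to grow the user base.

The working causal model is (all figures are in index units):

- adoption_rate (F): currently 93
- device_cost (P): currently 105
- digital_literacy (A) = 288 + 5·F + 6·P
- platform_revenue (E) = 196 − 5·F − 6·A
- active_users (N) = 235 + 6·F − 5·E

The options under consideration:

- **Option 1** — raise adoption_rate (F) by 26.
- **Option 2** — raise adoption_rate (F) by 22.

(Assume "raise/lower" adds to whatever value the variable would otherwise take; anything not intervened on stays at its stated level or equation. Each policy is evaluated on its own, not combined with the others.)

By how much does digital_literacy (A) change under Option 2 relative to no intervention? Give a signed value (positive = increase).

Baseline:
  F = 93
  P = 105
  A = 288 + 5·93 + 6·105 = 1383
Option 2 (F + 22):
  F = 93 + 22 = 115
  P = 105
  A = 288 + 5·115 + 6·105 = 1493
Change in A: 1493 − 1383 = 110

110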